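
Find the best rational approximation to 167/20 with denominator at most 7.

Expand x = 167/20 as a continued fraction with the Euclidean algorithm:
  167 = 8*20 + 7, so a_0 = 8.
  20 = 2*7 + 6, so a_1 = 2.
  7 = 1*6 + 1, so a_2 = 1.
  6 = 6*1 + 0, so a_3 = 6.
so x = [8; 2, 1, 6].
Convergents (p_i = a_i*p_{i-1} + p_{i-2}, q_i = a_i*q_{i-1} + q_{i-2} with p_{-2}=0, p_{-1}=1, q_{-2}=1, q_{-1}=0), until the denominator exceeds 7:
  i=0: a_0=8, p_0 = 8*1 + 0 = 8, q_0 = 8*0 + 1 = 1.
  i=1: a_1=2, p_1 = 2*8 + 1 = 17, q_1 = 2*1 + 0 = 2.
  i=2: a_2=1, p_2 = 1*17 + 8 = 25, q_2 = 1*2 + 1 = 3.
  i=3: a_3=6, p_3 = 6*25 + 17 = 167, q_3 = 6*3 + 2 = 20.
q_3 = 20 > 7, so the last convergent with denominator <= 7 is p_2/q_2 = 25/3.
The closest fraction with denominator <= 7 is either p_2/q_2 or the intermediate fraction (k*p_2 + p_1)/(k*q_2 + q_1) with the largest k >= 1 whose denominator stays <= 7; these approach x as k grows, and every other convergent or intermediate fraction in range is farther away.
Largest k: floor((7 - q_1)/q_2) = floor((7 - 2)/3) = 1.
That gives (1*25 + 17)/(1*3 + 2) = 42/5.
Compare the errors: |x - 25/3| = |167*3 - 25*20|/(20*3) = 1/60, and |x - 42/5| = |167*5 - 42*20|/(20*5) = 5/100.
Cross-multiplying, 1*100 = 100 < 300 = 5*60, so 1/60 is smaller: the convergent 25/3 is closer to x than 42/5.

25/3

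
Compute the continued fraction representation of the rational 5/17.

Run the Euclidean algorithm on 5 and 17; the successive quotients are the partial quotients a_0, a_1, ... (each step inverts the fractional part left over by the previous one):
  5 = 0*17 + 5, so a_0 = 0.
  17 = 3*5 + 2, so a_1 = 3.
  5 = 2*2 + 1, so a_2 = 2.
  2 = 2*1 + 0, so a_3 = 2.
The remainder reaches 0 after 4 divisions, so the expansion has 4 partial quotients, read off in order.

[0; 3, 2, 2]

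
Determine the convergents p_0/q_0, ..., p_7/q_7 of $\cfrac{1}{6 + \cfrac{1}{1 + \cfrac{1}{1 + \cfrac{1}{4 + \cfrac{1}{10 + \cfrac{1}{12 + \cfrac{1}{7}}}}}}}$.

0/1, 1/6, 1/7, 2/13, 9/59, 92/603, 1113/7295, 7883/51668

Using the convergent recurrence p_i = a_i*p_{i-1} + p_{i-2}, q_i = a_i*q_{i-1} + q_{i-2} with p_{-2}=0, p_{-1}=1, q_{-2}=1, q_{-1}=0:
  i=0: a_0=0, p_0 = 0*1 + 0 = 0, q_0 = 0*0 + 1 = 1.
  i=1: a_1=6, p_1 = 6*0 + 1 = 1, q_1 = 6*1 + 0 = 6.
  i=2: a_2=1, p_2 = 1*1 + 0 = 1, q_2 = 1*6 + 1 = 7.
  i=3: a_3=1, p_3 = 1*1 + 1 = 2, q_3 = 1*7 + 6 = 13.
  i=4: a_4=4, p_4 = 4*2 + 1 = 9, q_4 = 4*13 + 7 = 59.
  i=5: a_5=10, p_5 = 10*9 + 2 = 92, q_5 = 10*59 + 13 = 603.
  i=6: a_6=12, p_6 = 12*92 + 9 = 1113, q_6 = 12*603 + 59 = 7295.
  i=7: a_7=7, p_7 = 7*1113 + 92 = 7883, q_7 = 7*7295 + 603 = 51668.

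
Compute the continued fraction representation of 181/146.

Run the Euclidean algorithm on 181 and 146; the successive quotients are the partial quotients a_0, a_1, ... (each step inverts the fractional part left over by the previous one):
  181 = 1*146 + 35, so a_0 = 1.
  146 = 4*35 + 6, so a_1 = 4.
  35 = 5*6 + 5, so a_2 = 5.
  6 = 1*5 + 1, so a_3 = 1.
  5 = 5*1 + 0, so a_4 = 5.
The remainder reaches 0 after 5 divisions, so the expansion has 5 partial quotients, read off in order.

[1; 4, 5, 1, 5]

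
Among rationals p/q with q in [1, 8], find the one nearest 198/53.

15/4

Expand x = 198/53 as a continued fraction with the Euclidean algorithm:
  198 = 3*53 + 39, so a_0 = 3.
  53 = 1*39 + 14, so a_1 = 1.
  39 = 2*14 + 11, so a_2 = 2.
  14 = 1*11 + 3, so a_3 = 1.
  11 = 3*3 + 2, so a_4 = 3.
  3 = 1*2 + 1, so a_5 = 1.
  2 = 2*1 + 0, so a_6 = 2.
so x = [3; 1, 2, 1, 3, 1, 2].
Convergents (p_i = a_i*p_{i-1} + p_{i-2}, q_i = a_i*q_{i-1} + q_{i-2} with p_{-2}=0, p_{-1}=1, q_{-2}=1, q_{-1}=0), until the denominator exceeds 8:
  i=0: a_0=3, p_0 = 3*1 + 0 = 3, q_0 = 3*0 + 1 = 1.
  i=1: a_1=1, p_1 = 1*3 + 1 = 4, q_1 = 1*1 + 0 = 1.
  i=2: a_2=2, p_2 = 2*4 + 3 = 11, q_2 = 2*1 + 1 = 3.
  i=3: a_3=1, p_3 = 1*11 + 4 = 15, q_3 = 1*3 + 1 = 4.
  i=4: a_4=3, p_4 = 3*15 + 11 = 56, q_4 = 3*4 + 3 = 15.
q_4 = 15 > 8, so the last convergent with denominator <= 8 is p_3/q_3 = 15/4.
The closest fraction with denominator <= 8 is either p_3/q_3 or the intermediate fraction (k*p_3 + p_2)/(k*q_3 + q_2) with the largest k >= 1 whose denominator stays <= 8; these approach x as k grows, and every other convergent or intermediate fraction in range is farther away.
Largest k: floor((8 - q_2)/q_3) = floor((8 - 3)/4) = 1.
That gives (1*15 + 11)/(1*4 + 3) = 26/7.
Compare the errors: |x - 15/4| = |198*4 - 15*53|/(53*4) = 3/212, and |x - 26/7| = |198*7 - 26*53|/(53*7) = 8/371.
Cross-multiplying, 3*371 = 1113 < 1696 = 8*212, so 3/212 is smaller: the convergent 15/4 is closer to x than 26/7.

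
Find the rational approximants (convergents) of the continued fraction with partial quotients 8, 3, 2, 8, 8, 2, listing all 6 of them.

8/1, 25/3, 58/7, 489/59, 3970/479, 8429/1017

Using the convergent recurrence p_i = a_i*p_{i-1} + p_{i-2}, q_i = a_i*q_{i-1} + q_{i-2} with p_{-2}=0, p_{-1}=1, q_{-2}=1, q_{-1}=0:
  i=0: a_0=8, p_0 = 8*1 + 0 = 8, q_0 = 8*0 + 1 = 1.
  i=1: a_1=3, p_1 = 3*8 + 1 = 25, q_1 = 3*1 + 0 = 3.
  i=2: a_2=2, p_2 = 2*25 + 8 = 58, q_2 = 2*3 + 1 = 7.
  i=3: a_3=8, p_3 = 8*58 + 25 = 489, q_3 = 8*7 + 3 = 59.
  i=4: a_4=8, p_4 = 8*489 + 58 = 3970, q_4 = 8*59 + 7 = 479.
  i=5: a_5=2, p_5 = 2*3970 + 489 = 8429, q_5 = 2*479 + 59 = 1017.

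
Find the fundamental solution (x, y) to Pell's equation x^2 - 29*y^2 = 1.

(x, y) = (9801, 1820)

First expand sqrt(29) as a continued fraction. With x_i = (sqrt(29) + m_i)/d_i and (m_0, d_0) = (0, 1): a_0 = floor(sqrt(29)) = 5, since 5^2 = 25 <= 29 < 36 = 6^2.
Iterate m_{i+1} = d_i*a_i - m_i, d_{i+1} = (29 - m_{i+1}^2)/d_i, a_{i+1} = floor((a_0 + m_{i+1})/d_{i+1}):
  m_1 = 1*5 - 0 = 5, d_1 = (29 - 5^2)/1 = 4/1 = 4, a_1 = floor((5 + 5)/4) = 2.
  m_2 = 4*2 - 5 = 3, d_2 = (29 - 3^2)/4 = 20/4 = 5, a_2 = floor((5 + 3)/5) = 1.
  m_3 = 5*1 - 3 = 2, d_3 = (29 - 2^2)/5 = 25/5 = 5, a_3 = floor((5 + 2)/5) = 1.
  m_4 = 5*1 - 2 = 3, d_4 = (29 - 3^2)/5 = 20/5 = 4, a_4 = floor((5 + 3)/4) = 2.
  m_5 = 4*2 - 3 = 5, d_5 = (29 - 5^2)/4 = 4/4 = 1, a_5 = floor((5 + 5)/1) = 10.
  m_6 = 1*10 - 5 = 5, d_6 = (29 - 5^2)/1 = 4/1 = 4: (m_6, d_6) = (m_1, d_1) = (5, 4), so from here the quotients repeat a_1, ..., a_5; the period length is 5.
So sqrt(29) = [5; (2, 1, 1, 2, 10)] with period length k = 5.
k is odd, so (p_{k-1}, q_{k-1}) only solves x^2 - 29y^2 = -1 and the fundamental solution of x^2 - 29y^2 = 1 is (p_{2k-1}, q_{2k-1}) = (p_9, q_9); compute convergents through index 9, running through the period twice.
Convergents (p_i = a_i*p_{i-1} + p_{i-2}, q_i = a_i*q_{i-1} + q_{i-2} with p_{-2}=0, p_{-1}=1, q_{-2}=1, q_{-1}=0):
  i=0: a_0=5, p_0 = 5*1 + 0 = 5, q_0 = 5*0 + 1 = 1.
  i=1: a_1=2, p_1 = 2*5 + 1 = 11, q_1 = 2*1 + 0 = 2.
  i=2: a_2=1, p_2 = 1*11 + 5 = 16, q_2 = 1*2 + 1 = 3.
  i=3: a_3=1, p_3 = 1*16 + 11 = 27, q_3 = 1*3 + 2 = 5.
  i=4: a_4=2, p_4 = 2*27 + 16 = 70, q_4 = 2*5 + 3 = 13.
  i=5: a_5=10, p_5 = 10*70 + 27 = 727, q_5 = 10*13 + 5 = 135.
  i=6: a_6=2, p_6 = 2*727 + 70 = 1524, q_6 = 2*135 + 13 = 283.
  i=7: a_7=1, p_7 = 1*1524 + 727 = 2251, q_7 = 1*283 + 135 = 418.
  i=8: a_8=1, p_8 = 1*2251 + 1524 = 3775, q_8 = 1*418 + 283 = 701.
  i=9: a_9=2, p_9 = 2*3775 + 2251 = 9801, q_9 = 2*701 + 418 = 1820.
Indeed p_4^2 - 29*q_4^2 = 4900 - 4901 = -1, not +1.
Check: 9801^2 - 29*1820^2 = 96059601 - 96059600 = 1, so (x, y) = (9801, 1820) solves the equation, and by the theorem it is the least positive solution.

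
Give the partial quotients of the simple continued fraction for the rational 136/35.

Run the Euclidean algorithm on 136 and 35; the successive quotients are the partial quotients a_0, a_1, ... (each step inverts the fractional part left over by the previous one):
  136 = 3*35 + 31, so a_0 = 3.
  35 = 1*31 + 4, so a_1 = 1.
  31 = 7*4 + 3, so a_2 = 7.
  4 = 1*3 + 1, so a_3 = 1.
  3 = 3*1 + 0, so a_4 = 3.
The remainder reaches 0 after 5 divisions, so the expansion has 5 partial quotients, read off in order.

[3; 1, 7, 1, 3]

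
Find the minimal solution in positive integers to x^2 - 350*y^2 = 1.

(x, y) = (449, 24)

First expand sqrt(350) as a continued fraction. With x_i = (sqrt(350) + m_i)/d_i and (m_0, d_0) = (0, 1): a_0 = floor(sqrt(350)) = 18, since 18^2 = 324 <= 350 < 361 = 19^2.
Iterate m_{i+1} = d_i*a_i - m_i, d_{i+1} = (350 - m_{i+1}^2)/d_i, a_{i+1} = floor((a_0 + m_{i+1})/d_{i+1}):
  m_1 = 1*18 - 0 = 18, d_1 = (350 - 18^2)/1 = 26/1 = 26, a_1 = floor((18 + 18)/26) = 1.
  m_2 = 26*1 - 18 = 8, d_2 = (350 - 8^2)/26 = 286/26 = 11, a_2 = floor((18 + 8)/11) = 2.
  m_3 = 11*2 - 8 = 14, d_3 = (350 - 14^2)/11 = 154/11 = 14, a_3 = floor((18 + 14)/14) = 2.
  m_4 = 14*2 - 14 = 14, d_4 = (350 - 14^2)/14 = 154/14 = 11, a_4 = floor((18 + 14)/11) = 2.
  m_5 = 11*2 - 14 = 8, d_5 = (350 - 8^2)/11 = 286/11 = 26, a_5 = floor((18 + 8)/26) = 1.
  m_6 = 26*1 - 8 = 18, d_6 = (350 - 18^2)/26 = 26/26 = 1, a_6 = floor((18 + 18)/1) = 36.
  m_7 = 1*36 - 18 = 18, d_7 = (350 - 18^2)/1 = 26/1 = 26: (m_7, d_7) = (m_1, d_1) = (18, 26), so from here the quotients repeat a_1, ..., a_6; the period length is 6.
So sqrt(350) = [18; (1, 2, 2, 2, 1, 36)] with period length k = 6.
k is even, so the fundamental solution of x^2 - 350y^2 = 1 is (p_{k-1}, q_{k-1}) = (p_5, q_5); compute convergents through index 5.
Convergents (p_i = a_i*p_{i-1} + p_{i-2}, q_i = a_i*q_{i-1} + q_{i-2} with p_{-2}=0, p_{-1}=1, q_{-2}=1, q_{-1}=0):
  i=0: a_0=18, p_0 = 18*1 + 0 = 18, q_0 = 18*0 + 1 = 1.
  i=1: a_1=1, p_1 = 1*18 + 1 = 19, q_1 = 1*1 + 0 = 1.
  i=2: a_2=2, p_2 = 2*19 + 18 = 56, q_2 = 2*1 + 1 = 3.
  i=3: a_3=2, p_3 = 2*56 + 19 = 131, q_3 = 2*3 + 1 = 7.
  i=4: a_4=2, p_4 = 2*131 + 56 = 318, q_4 = 2*7 + 3 = 17.
  i=5: a_5=1, p_5 = 1*318 + 131 = 449, q_5 = 1*17 + 7 = 24.
Check: 449^2 - 350*24^2 = 201601 - 201600 = 1, so (x, y) = (449, 24) solves the equation, and by the theorem it is the least positive solution.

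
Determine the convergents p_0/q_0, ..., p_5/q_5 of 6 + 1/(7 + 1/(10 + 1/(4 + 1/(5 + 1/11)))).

Using the convergent recurrence p_i = a_i*p_{i-1} + p_{i-2}, q_i = a_i*q_{i-1} + q_{i-2} with p_{-2}=0, p_{-1}=1, q_{-2}=1, q_{-1}=0:
  i=0: a_0=6, p_0 = 6*1 + 0 = 6, q_0 = 6*0 + 1 = 1.
  i=1: a_1=7, p_1 = 7*6 + 1 = 43, q_1 = 7*1 + 0 = 7.
  i=2: a_2=10, p_2 = 10*43 + 6 = 436, q_2 = 10*7 + 1 = 71.
  i=3: a_3=4, p_3 = 4*436 + 43 = 1787, q_3 = 4*71 + 7 = 291.
  i=4: a_4=5, p_4 = 5*1787 + 436 = 9371, q_4 = 5*291 + 71 = 1526.
  i=5: a_5=11, p_5 = 11*9371 + 1787 = 104868, q_5 = 11*1526 + 291 = 17077.

6/1, 43/7, 436/71, 1787/291, 9371/1526, 104868/17077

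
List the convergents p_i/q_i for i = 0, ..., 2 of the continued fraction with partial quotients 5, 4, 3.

Using the convergent recurrence p_i = a_i*p_{i-1} + p_{i-2}, q_i = a_i*q_{i-1} + q_{i-2} with p_{-2}=0, p_{-1}=1, q_{-2}=1, q_{-1}=0:
  i=0: a_0=5, p_0 = 5*1 + 0 = 5, q_0 = 5*0 + 1 = 1.
  i=1: a_1=4, p_1 = 4*5 + 1 = 21, q_1 = 4*1 + 0 = 4.
  i=2: a_2=3, p_2 = 3*21 + 5 = 68, q_2 = 3*4 + 1 = 13.

5/1, 21/4, 68/13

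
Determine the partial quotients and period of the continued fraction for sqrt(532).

Write x_i = (sqrt(532) + m_i)/d_i with (m_0, d_0) = (0, 1). a_0 = floor(sqrt(532)) = 23, since 23^2 = 529 <= 532 < 576 = 24^2.
Iterate m_{i+1} = d_i*a_i - m_i, d_{i+1} = (532 - m_{i+1}^2)/d_i, a_{i+1} = floor((a_0 + m_{i+1})/d_{i+1}):
  m_1 = 1*23 - 0 = 23, d_1 = (532 - 23^2)/1 = 3/1 = 3, a_1 = floor((23 + 23)/3) = 15.
  m_2 = 3*15 - 23 = 22, d_2 = (532 - 22^2)/3 = 48/3 = 16, a_2 = floor((23 + 22)/16) = 2.
  m_3 = 16*2 - 22 = 10, d_3 = (532 - 10^2)/16 = 432/16 = 27, a_3 = floor((23 + 10)/27) = 1.
  m_4 = 27*1 - 10 = 17, d_4 = (532 - 17^2)/27 = 243/27 = 9, a_4 = floor((23 + 17)/9) = 4.
  m_5 = 9*4 - 17 = 19, d_5 = (532 - 19^2)/9 = 171/9 = 19, a_5 = floor((23 + 19)/19) = 2.
  m_6 = 19*2 - 19 = 19, d_6 = (532 - 19^2)/19 = 171/19 = 9, a_6 = floor((23 + 19)/9) = 4.
  m_7 = 9*4 - 19 = 17, d_7 = (532 - 17^2)/9 = 243/9 = 27, a_7 = floor((23 + 17)/27) = 1.
  m_8 = 27*1 - 17 = 10, d_8 = (532 - 10^2)/27 = 432/27 = 16, a_8 = floor((23 + 10)/16) = 2.
  m_9 = 16*2 - 10 = 22, d_9 = (532 - 22^2)/16 = 48/16 = 3, a_9 = floor((23 + 22)/3) = 15.
  m_10 = 3*15 - 22 = 23, d_10 = (532 - 23^2)/3 = 3/3 = 1, a_10 = floor((23 + 23)/1) = 46.
  m_11 = 1*46 - 23 = 23, d_11 = (532 - 23^2)/1 = 3/1 = 3: (m_11, d_11) = (m_1, d_1) = (23, 3), so from here the quotients repeat a_1, ..., a_10; the period length is 10.
Hence the expansion of sqrt(532) is a_0 = 23 followed by the repeating block 15, 2, 1, 4, 2, 4, 1, 2, 15, 46 (period 10).

[23; (15, 2, 1, 4, 2, 4, 1, 2, 15, 46)]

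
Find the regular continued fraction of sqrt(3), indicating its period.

[1; (1, 2)]

Write x_i = (sqrt(3) + m_i)/d_i with (m_0, d_0) = (0, 1). a_0 = floor(sqrt(3)) = 1, since 1^2 = 1 <= 3 < 4 = 2^2.
Iterate m_{i+1} = d_i*a_i - m_i, d_{i+1} = (3 - m_{i+1}^2)/d_i, a_{i+1} = floor((a_0 + m_{i+1})/d_{i+1}):
  m_1 = 1*1 - 0 = 1, d_1 = (3 - 1^2)/1 = 2/1 = 2, a_1 = floor((1 + 1)/2) = 1.
  m_2 = 2*1 - 1 = 1, d_2 = (3 - 1^2)/2 = 2/2 = 1, a_2 = floor((1 + 1)/1) = 2.
  m_3 = 1*2 - 1 = 1, d_3 = (3 - 1^2)/1 = 2/1 = 2: (m_3, d_3) = (m_1, d_1) = (1, 2), so from here the quotients repeat a_1, a_2; the period length is 2.
Hence the expansion of sqrt(3) is a_0 = 1 followed by the repeating block 1, 2 (period 2).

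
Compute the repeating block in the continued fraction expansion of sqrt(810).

Write x_i = (sqrt(810) + m_i)/d_i with (m_0, d_0) = (0, 1). a_0 = floor(sqrt(810)) = 28, since 28^2 = 784 <= 810 < 841 = 29^2.
Iterate m_{i+1} = d_i*a_i - m_i, d_{i+1} = (810 - m_{i+1}^2)/d_i, a_{i+1} = floor((a_0 + m_{i+1})/d_{i+1}):
  m_1 = 1*28 - 0 = 28, d_1 = (810 - 28^2)/1 = 26/1 = 26, a_1 = floor((28 + 28)/26) = 2.
  m_2 = 26*2 - 28 = 24, d_2 = (810 - 24^2)/26 = 234/26 = 9, a_2 = floor((28 + 24)/9) = 5.
  m_3 = 9*5 - 24 = 21, d_3 = (810 - 21^2)/9 = 369/9 = 41, a_3 = floor((28 + 21)/41) = 1.
  m_4 = 41*1 - 21 = 20, d_4 = (810 - 20^2)/41 = 410/41 = 10, a_4 = floor((28 + 20)/10) = 4.
  m_5 = 10*4 - 20 = 20, d_5 = (810 - 20^2)/10 = 410/10 = 41, a_5 = floor((28 + 20)/41) = 1.
  m_6 = 41*1 - 20 = 21, d_6 = (810 - 21^2)/41 = 369/41 = 9, a_6 = floor((28 + 21)/9) = 5.
  m_7 = 9*5 - 21 = 24, d_7 = (810 - 24^2)/9 = 234/9 = 26, a_7 = floor((28 + 24)/26) = 2.
  m_8 = 26*2 - 24 = 28, d_8 = (810 - 28^2)/26 = 26/26 = 1, a_8 = floor((28 + 28)/1) = 56.
  m_9 = 1*56 - 28 = 28, d_9 = (810 - 28^2)/1 = 26/1 = 26: (m_9, d_9) = (m_1, d_1) = (28, 26), so from here the quotients repeat a_1, ..., a_8; the period length is 8.
Hence the expansion of sqrt(810) is a_0 = 28 followed by the repeating block 2, 5, 1, 4, 1, 5, 2, 56 (period 8).

[28; (2, 5, 1, 4, 1, 5, 2, 56)]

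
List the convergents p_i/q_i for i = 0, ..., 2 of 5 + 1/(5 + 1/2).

Using the convergent recurrence p_i = a_i*p_{i-1} + p_{i-2}, q_i = a_i*q_{i-1} + q_{i-2} with p_{-2}=0, p_{-1}=1, q_{-2}=1, q_{-1}=0:
  i=0: a_0=5, p_0 = 5*1 + 0 = 5, q_0 = 5*0 + 1 = 1.
  i=1: a_1=5, p_1 = 5*5 + 1 = 26, q_1 = 5*1 + 0 = 5.
  i=2: a_2=2, p_2 = 2*26 + 5 = 57, q_2 = 2*5 + 1 = 11.

5/1, 26/5, 57/11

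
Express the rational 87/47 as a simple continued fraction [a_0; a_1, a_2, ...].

[1; 1, 5, 1, 2, 2]

Run the Euclidean algorithm on 87 and 47; the successive quotients are the partial quotients a_0, a_1, ... (each step inverts the fractional part left over by the previous one):
  87 = 1*47 + 40, so a_0 = 1.
  47 = 1*40 + 7, so a_1 = 1.
  40 = 5*7 + 5, so a_2 = 5.
  7 = 1*5 + 2, so a_3 = 1.
  5 = 2*2 + 1, so a_4 = 2.
  2 = 2*1 + 0, so a_5 = 2.
The remainder reaches 0 after 6 divisions, so the expansion has 6 partial quotients, read off in order.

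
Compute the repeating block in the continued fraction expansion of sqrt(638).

Write x_i = (sqrt(638) + m_i)/d_i with (m_0, d_0) = (0, 1). a_0 = floor(sqrt(638)) = 25, since 25^2 = 625 <= 638 < 676 = 26^2.
Iterate m_{i+1} = d_i*a_i - m_i, d_{i+1} = (638 - m_{i+1}^2)/d_i, a_{i+1} = floor((a_0 + m_{i+1})/d_{i+1}):
  m_1 = 1*25 - 0 = 25, d_1 = (638 - 25^2)/1 = 13/1 = 13, a_1 = floor((25 + 25)/13) = 3.
  m_2 = 13*3 - 25 = 14, d_2 = (638 - 14^2)/13 = 442/13 = 34, a_2 = floor((25 + 14)/34) = 1.
  m_3 = 34*1 - 14 = 20, d_3 = (638 - 20^2)/34 = 238/34 = 7, a_3 = floor((25 + 20)/7) = 6.
  m_4 = 7*6 - 20 = 22, d_4 = (638 - 22^2)/7 = 154/7 = 22, a_4 = floor((25 + 22)/22) = 2.
  m_5 = 22*2 - 22 = 22, d_5 = (638 - 22^2)/22 = 154/22 = 7, a_5 = floor((25 + 22)/7) = 6.
  m_6 = 7*6 - 22 = 20, d_6 = (638 - 20^2)/7 = 238/7 = 34, a_6 = floor((25 + 20)/34) = 1.
  m_7 = 34*1 - 20 = 14, d_7 = (638 - 14^2)/34 = 442/34 = 13, a_7 = floor((25 + 14)/13) = 3.
  m_8 = 13*3 - 14 = 25, d_8 = (638 - 25^2)/13 = 13/13 = 1, a_8 = floor((25 + 25)/1) = 50.
  m_9 = 1*50 - 25 = 25, d_9 = (638 - 25^2)/1 = 13/1 = 13: (m_9, d_9) = (m_1, d_1) = (25, 13), so from here the quotients repeat a_1, ..., a_8; the period length is 8.
Hence the expansion of sqrt(638) is a_0 = 25 followed by the repeating block 3, 1, 6, 2, 6, 1, 3, 50 (period 8).

[25; (3, 1, 6, 2, 6, 1, 3, 50)]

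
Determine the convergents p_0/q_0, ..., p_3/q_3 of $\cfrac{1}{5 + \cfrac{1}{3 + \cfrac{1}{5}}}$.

Using the convergent recurrence p_i = a_i*p_{i-1} + p_{i-2}, q_i = a_i*q_{i-1} + q_{i-2} with p_{-2}=0, p_{-1}=1, q_{-2}=1, q_{-1}=0:
  i=0: a_0=0, p_0 = 0*1 + 0 = 0, q_0 = 0*0 + 1 = 1.
  i=1: a_1=5, p_1 = 5*0 + 1 = 1, q_1 = 5*1 + 0 = 5.
  i=2: a_2=3, p_2 = 3*1 + 0 = 3, q_2 = 3*5 + 1 = 16.
  i=3: a_3=5, p_3 = 5*3 + 1 = 16, q_3 = 5*16 + 5 = 85.

0/1, 1/5, 3/16, 16/85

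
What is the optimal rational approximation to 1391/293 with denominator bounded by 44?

Expand x = 1391/293 as a continued fraction with the Euclidean algorithm:
  1391 = 4*293 + 219, so a_0 = 4.
  293 = 1*219 + 74, so a_1 = 1.
  219 = 2*74 + 71, so a_2 = 2.
  74 = 1*71 + 3, so a_3 = 1.
  71 = 23*3 + 2, so a_4 = 23.
  3 = 1*2 + 1, so a_5 = 1.
  2 = 2*1 + 0, so a_6 = 2.
so x = [4; 1, 2, 1, 23, 1, 2].
Convergents (p_i = a_i*p_{i-1} + p_{i-2}, q_i = a_i*q_{i-1} + q_{i-2} with p_{-2}=0, p_{-1}=1, q_{-2}=1, q_{-1}=0), until the denominator exceeds 44:
  i=0: a_0=4, p_0 = 4*1 + 0 = 4, q_0 = 4*0 + 1 = 1.
  i=1: a_1=1, p_1 = 1*4 + 1 = 5, q_1 = 1*1 + 0 = 1.
  i=2: a_2=2, p_2 = 2*5 + 4 = 14, q_2 = 2*1 + 1 = 3.
  i=3: a_3=1, p_3 = 1*14 + 5 = 19, q_3 = 1*3 + 1 = 4.
  i=4: a_4=23, p_4 = 23*19 + 14 = 451, q_4 = 23*4 + 3 = 95.
q_4 = 95 > 44, so the last convergent with denominator <= 44 is p_3/q_3 = 19/4.
The closest fraction with denominator <= 44 is either p_3/q_3 or the intermediate fraction (k*p_3 + p_2)/(k*q_3 + q_2) with the largest k >= 1 whose denominator stays <= 44; these approach x as k grows, and every other convergent or intermediate fraction in range is farther away.
Largest k: floor((44 - q_2)/q_3) = floor((44 - 3)/4) = 10.
That gives (10*19 + 14)/(10*4 + 3) = 204/43.
Compare the errors: |x - 19/4| = |1391*4 - 19*293|/(293*4) = 3/1172, and |x - 204/43| = |1391*43 - 204*293|/(293*43) = 41/12599.
Cross-multiplying, 3*12599 = 37797 < 48052 = 41*1172, so 3/1172 is smaller: the convergent 19/4 is closer to x than 204/43.

19/4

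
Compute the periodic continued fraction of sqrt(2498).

[49; (1, 48, 1, 98)]

Write x_i = (sqrt(2498) + m_i)/d_i with (m_0, d_0) = (0, 1). a_0 = floor(sqrt(2498)) = 49, since 49^2 = 2401 <= 2498 < 2500 = 50^2.
Iterate m_{i+1} = d_i*a_i - m_i, d_{i+1} = (2498 - m_{i+1}^2)/d_i, a_{i+1} = floor((a_0 + m_{i+1})/d_{i+1}):
  m_1 = 1*49 - 0 = 49, d_1 = (2498 - 49^2)/1 = 97/1 = 97, a_1 = floor((49 + 49)/97) = 1.
  m_2 = 97*1 - 49 = 48, d_2 = (2498 - 48^2)/97 = 194/97 = 2, a_2 = floor((49 + 48)/2) = 48.
  m_3 = 2*48 - 48 = 48, d_3 = (2498 - 48^2)/2 = 194/2 = 97, a_3 = floor((49 + 48)/97) = 1.
  m_4 = 97*1 - 48 = 49, d_4 = (2498 - 49^2)/97 = 97/97 = 1, a_4 = floor((49 + 49)/1) = 98.
  m_5 = 1*98 - 49 = 49, d_5 = (2498 - 49^2)/1 = 97/1 = 97: (m_5, d_5) = (m_1, d_1) = (49, 97), so from here the quotients repeat a_1, ..., a_4; the period length is 4.
Hence the expansion of sqrt(2498) is a_0 = 49 followed by the repeating block 1, 48, 1, 98 (period 4).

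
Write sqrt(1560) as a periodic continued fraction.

Write x_i = (sqrt(1560) + m_i)/d_i with (m_0, d_0) = (0, 1). a_0 = floor(sqrt(1560)) = 39, since 39^2 = 1521 <= 1560 < 1600 = 40^2.
Iterate m_{i+1} = d_i*a_i - m_i, d_{i+1} = (1560 - m_{i+1}^2)/d_i, a_{i+1} = floor((a_0 + m_{i+1})/d_{i+1}):
  m_1 = 1*39 - 0 = 39, d_1 = (1560 - 39^2)/1 = 39/1 = 39, a_1 = floor((39 + 39)/39) = 2.
  m_2 = 39*2 - 39 = 39, d_2 = (1560 - 39^2)/39 = 39/39 = 1, a_2 = floor((39 + 39)/1) = 78.
  m_3 = 1*78 - 39 = 39, d_3 = (1560 - 39^2)/1 = 39/1 = 39: (m_3, d_3) = (m_1, d_1) = (39, 39), so from here the quotients repeat a_1, a_2; the period length is 2.
Hence the expansion of sqrt(1560) is a_0 = 39 followed by the repeating block 2, 78 (period 2).

[39; (2, 78)]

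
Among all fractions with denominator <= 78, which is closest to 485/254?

Expand x = 485/254 as a continued fraction with the Euclidean algorithm:
  485 = 1*254 + 231, so a_0 = 1.
  254 = 1*231 + 23, so a_1 = 1.
  231 = 10*23 + 1, so a_2 = 10.
  23 = 23*1 + 0, so a_3 = 23.
so x = [1; 1, 10, 23].
Convergents (p_i = a_i*p_{i-1} + p_{i-2}, q_i = a_i*q_{i-1} + q_{i-2} with p_{-2}=0, p_{-1}=1, q_{-2}=1, q_{-1}=0), until the denominator exceeds 78:
  i=0: a_0=1, p_0 = 1*1 + 0 = 1, q_0 = 1*0 + 1 = 1.
  i=1: a_1=1, p_1 = 1*1 + 1 = 2, q_1 = 1*1 + 0 = 1.
  i=2: a_2=10, p_2 = 10*2 + 1 = 21, q_2 = 10*1 + 1 = 11.
  i=3: a_3=23, p_3 = 23*21 + 2 = 485, q_3 = 23*11 + 1 = 254.
q_3 = 254 > 78, so the last convergent with denominator <= 78 is p_2/q_2 = 21/11.
The closest fraction with denominator <= 78 is either p_2/q_2 or the intermediate fraction (k*p_2 + p_1)/(k*q_2 + q_1) with the largest k >= 1 whose denominator stays <= 78; these approach x as k grows, and every other convergent or intermediate fraction in range is farther away.
Largest k: floor((78 - q_1)/q_2) = floor((78 - 1)/11) = 7.
That gives (7*21 + 2)/(7*11 + 1) = 149/78.
Compare the errors: |x - 21/11| = |485*11 - 21*254|/(254*11) = 1/2794, and |x - 149/78| = |485*78 - 149*254|/(254*78) = 16/19812.
Cross-multiplying, 1*19812 = 19812 < 44704 = 16*2794, so 1/2794 is smaller: the convergent 21/11 is closer to x than 149/78.

21/11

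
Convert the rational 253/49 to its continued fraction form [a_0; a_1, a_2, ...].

[5; 6, 8]

Run the Euclidean algorithm on 253 and 49; the successive quotients are the partial quotients a_0, a_1, ... (each step inverts the fractional part left over by the previous one):
  253 = 5*49 + 8, so a_0 = 5.
  49 = 6*8 + 1, so a_1 = 6.
  8 = 8*1 + 0, so a_2 = 8.
The remainder reaches 0 after 3 divisions, so the expansion has 3 partial quotients, read off in order.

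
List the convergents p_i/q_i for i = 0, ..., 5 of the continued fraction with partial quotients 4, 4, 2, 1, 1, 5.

Using the convergent recurrence p_i = a_i*p_{i-1} + p_{i-2}, q_i = a_i*q_{i-1} + q_{i-2} with p_{-2}=0, p_{-1}=1, q_{-2}=1, q_{-1}=0:
  i=0: a_0=4, p_0 = 4*1 + 0 = 4, q_0 = 4*0 + 1 = 1.
  i=1: a_1=4, p_1 = 4*4 + 1 = 17, q_1 = 4*1 + 0 = 4.
  i=2: a_2=2, p_2 = 2*17 + 4 = 38, q_2 = 2*4 + 1 = 9.
  i=3: a_3=1, p_3 = 1*38 + 17 = 55, q_3 = 1*9 + 4 = 13.
  i=4: a_4=1, p_4 = 1*55 + 38 = 93, q_4 = 1*13 + 9 = 22.
  i=5: a_5=5, p_5 = 5*93 + 55 = 520, q_5 = 5*22 + 13 = 123.

4/1, 17/4, 38/9, 55/13, 93/22, 520/123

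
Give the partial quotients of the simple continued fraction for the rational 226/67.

Run the Euclidean algorithm on 226 and 67; the successive quotients are the partial quotients a_0, a_1, ... (each step inverts the fractional part left over by the previous one):
  226 = 3*67 + 25, so a_0 = 3.
  67 = 2*25 + 17, so a_1 = 2.
  25 = 1*17 + 8, so a_2 = 1.
  17 = 2*8 + 1, so a_3 = 2.
  8 = 8*1 + 0, so a_4 = 8.
The remainder reaches 0 after 5 divisions, so the expansion has 5 partial quotients, read off in order.

[3; 2, 1, 2, 8]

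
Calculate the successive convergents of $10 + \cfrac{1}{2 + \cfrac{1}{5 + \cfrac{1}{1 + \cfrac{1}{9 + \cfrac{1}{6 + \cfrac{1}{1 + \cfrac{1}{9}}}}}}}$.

10/1, 21/2, 115/11, 136/13, 1339/128, 8170/781, 9509/909, 93751/8962

Using the convergent recurrence p_i = a_i*p_{i-1} + p_{i-2}, q_i = a_i*q_{i-1} + q_{i-2} with p_{-2}=0, p_{-1}=1, q_{-2}=1, q_{-1}=0:
  i=0: a_0=10, p_0 = 10*1 + 0 = 10, q_0 = 10*0 + 1 = 1.
  i=1: a_1=2, p_1 = 2*10 + 1 = 21, q_1 = 2*1 + 0 = 2.
  i=2: a_2=5, p_2 = 5*21 + 10 = 115, q_2 = 5*2 + 1 = 11.
  i=3: a_3=1, p_3 = 1*115 + 21 = 136, q_3 = 1*11 + 2 = 13.
  i=4: a_4=9, p_4 = 9*136 + 115 = 1339, q_4 = 9*13 + 11 = 128.
  i=5: a_5=6, p_5 = 6*1339 + 136 = 8170, q_5 = 6*128 + 13 = 781.
  i=6: a_6=1, p_6 = 1*8170 + 1339 = 9509, q_6 = 1*781 + 128 = 909.
  i=7: a_7=9, p_7 = 9*9509 + 8170 = 93751, q_7 = 9*909 + 781 = 8962.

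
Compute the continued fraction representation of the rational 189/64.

Run the Euclidean algorithm on 189 and 64; the successive quotients are the partial quotients a_0, a_1, ... (each step inverts the fractional part left over by the previous one):
  189 = 2*64 + 61, so a_0 = 2.
  64 = 1*61 + 3, so a_1 = 1.
  61 = 20*3 + 1, so a_2 = 20.
  3 = 3*1 + 0, so a_3 = 3.
The remainder reaches 0 after 4 divisions, so the expansion has 4 partial quotients, read off in order.

[2; 1, 20, 3]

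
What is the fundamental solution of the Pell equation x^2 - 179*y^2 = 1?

(x, y) = (4190210, 313191)

First expand sqrt(179) as a continued fraction. With x_i = (sqrt(179) + m_i)/d_i and (m_0, d_0) = (0, 1): a_0 = floor(sqrt(179)) = 13, since 13^2 = 169 <= 179 < 196 = 14^2.
Iterate m_{i+1} = d_i*a_i - m_i, d_{i+1} = (179 - m_{i+1}^2)/d_i, a_{i+1} = floor((a_0 + m_{i+1})/d_{i+1}):
  m_1 = 1*13 - 0 = 13, d_1 = (179 - 13^2)/1 = 10/1 = 10, a_1 = floor((13 + 13)/10) = 2.
  m_2 = 10*2 - 13 = 7, d_2 = (179 - 7^2)/10 = 130/10 = 13, a_2 = floor((13 + 7)/13) = 1.
  m_3 = 13*1 - 7 = 6, d_3 = (179 - 6^2)/13 = 143/13 = 11, a_3 = floor((13 + 6)/11) = 1.
  m_4 = 11*1 - 6 = 5, d_4 = (179 - 5^2)/11 = 154/11 = 14, a_4 = floor((13 + 5)/14) = 1.
  m_5 = 14*1 - 5 = 9, d_5 = (179 - 9^2)/14 = 98/14 = 7, a_5 = floor((13 + 9)/7) = 3.
  m_6 = 7*3 - 9 = 12, d_6 = (179 - 12^2)/7 = 35/7 = 5, a_6 = floor((13 + 12)/5) = 5.
  m_7 = 5*5 - 12 = 13, d_7 = (179 - 13^2)/5 = 10/5 = 2, a_7 = floor((13 + 13)/2) = 13.
  m_8 = 2*13 - 13 = 13, d_8 = (179 - 13^2)/2 = 10/2 = 5, a_8 = floor((13 + 13)/5) = 5.
  m_9 = 5*5 - 13 = 12, d_9 = (179 - 12^2)/5 = 35/5 = 7, a_9 = floor((13 + 12)/7) = 3.
  m_10 = 7*3 - 12 = 9, d_10 = (179 - 9^2)/7 = 98/7 = 14, a_10 = floor((13 + 9)/14) = 1.
  m_11 = 14*1 - 9 = 5, d_11 = (179 - 5^2)/14 = 154/14 = 11, a_11 = floor((13 + 5)/11) = 1.
  m_12 = 11*1 - 5 = 6, d_12 = (179 - 6^2)/11 = 143/11 = 13, a_12 = floor((13 + 6)/13) = 1.
  m_13 = 13*1 - 6 = 7, d_13 = (179 - 7^2)/13 = 130/13 = 10, a_13 = floor((13 + 7)/10) = 2.
  m_14 = 10*2 - 7 = 13, d_14 = (179 - 13^2)/10 = 10/10 = 1, a_14 = floor((13 + 13)/1) = 26.
  m_15 = 1*26 - 13 = 13, d_15 = (179 - 13^2)/1 = 10/1 = 10: (m_15, d_15) = (m_1, d_1) = (13, 10), so from here the quotients repeat a_1, ..., a_14; the period length is 14.
So sqrt(179) = [13; (2, 1, 1, 1, 3, 5, 13, 5, 3, 1, 1, 1, 2, 26)] with period length k = 14.
k is even, so the fundamental solution of x^2 - 179y^2 = 1 is (p_{k-1}, q_{k-1}) = (p_13, q_13); compute convergents through index 13.
Convergents (p_i = a_i*p_{i-1} + p_{i-2}, q_i = a_i*q_{i-1} + q_{i-2} with p_{-2}=0, p_{-1}=1, q_{-2}=1, q_{-1}=0):
  i=0: a_0=13, p_0 = 13*1 + 0 = 13, q_0 = 13*0 + 1 = 1.
  i=1: a_1=2, p_1 = 2*13 + 1 = 27, q_1 = 2*1 + 0 = 2.
  i=2: a_2=1, p_2 = 1*27 + 13 = 40, q_2 = 1*2 + 1 = 3.
  i=3: a_3=1, p_3 = 1*40 + 27 = 67, q_3 = 1*3 + 2 = 5.
  i=4: a_4=1, p_4 = 1*67 + 40 = 107, q_4 = 1*5 + 3 = 8.
  i=5: a_5=3, p_5 = 3*107 + 67 = 388, q_5 = 3*8 + 5 = 29.
  i=6: a_6=5, p_6 = 5*388 + 107 = 2047, q_6 = 5*29 + 8 = 153.
  i=7: a_7=13, p_7 = 13*2047 + 388 = 26999, q_7 = 13*153 + 29 = 2018.
  i=8: a_8=5, p_8 = 5*26999 + 2047 = 137042, q_8 = 5*2018 + 153 = 10243.
  i=9: a_9=3, p_9 = 3*137042 + 26999 = 438125, q_9 = 3*10243 + 2018 = 32747.
  i=10: a_10=1, p_10 = 1*438125 + 137042 = 575167, q_10 = 1*32747 + 10243 = 42990.
  i=11: a_11=1, p_11 = 1*575167 + 438125 = 1013292, q_11 = 1*42990 + 32747 = 75737.
  i=12: a_12=1, p_12 = 1*1013292 + 575167 = 1588459, q_12 = 1*75737 + 42990 = 118727.
  i=13: a_13=2, p_13 = 2*1588459 + 1013292 = 4190210, q_13 = 2*118727 + 75737 = 313191.
Check: 4190210^2 - 179*313191^2 = 17557859844100 - 17557859844099 = 1, so (x, y) = (4190210, 313191) solves the equation, and by the theorem it is the least positive solution.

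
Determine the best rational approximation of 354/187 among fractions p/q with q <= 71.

Expand x = 354/187 as a continued fraction with the Euclidean algorithm:
  354 = 1*187 + 167, so a_0 = 1.
  187 = 1*167 + 20, so a_1 = 1.
  167 = 8*20 + 7, so a_2 = 8.
  20 = 2*7 + 6, so a_3 = 2.
  7 = 1*6 + 1, so a_4 = 1.
  6 = 6*1 + 0, so a_5 = 6.
so x = [1; 1, 8, 2, 1, 6].
Convergents (p_i = a_i*p_{i-1} + p_{i-2}, q_i = a_i*q_{i-1} + q_{i-2} with p_{-2}=0, p_{-1}=1, q_{-2}=1, q_{-1}=0), until the denominator exceeds 71:
  i=0: a_0=1, p_0 = 1*1 + 0 = 1, q_0 = 1*0 + 1 = 1.
  i=1: a_1=1, p_1 = 1*1 + 1 = 2, q_1 = 1*1 + 0 = 1.
  i=2: a_2=8, p_2 = 8*2 + 1 = 17, q_2 = 8*1 + 1 = 9.
  i=3: a_3=2, p_3 = 2*17 + 2 = 36, q_3 = 2*9 + 1 = 19.
  i=4: a_4=1, p_4 = 1*36 + 17 = 53, q_4 = 1*19 + 9 = 28.
  i=5: a_5=6, p_5 = 6*53 + 36 = 354, q_5 = 6*28 + 19 = 187.
q_5 = 187 > 71, so the last convergent with denominator <= 71 is p_4/q_4 = 53/28.
The closest fraction with denominator <= 71 is either p_4/q_4 or the intermediate fraction (k*p_4 + p_3)/(k*q_4 + q_3) with the largest k >= 1 whose denominator stays <= 71; these approach x as k grows, and every other convergent or intermediate fraction in range is farther away.
Largest k: floor((71 - q_3)/q_4) = floor((71 - 19)/28) = 1.
That gives (1*53 + 36)/(1*28 + 19) = 89/47.
Compare the errors: |x - 53/28| = |354*28 - 53*187|/(187*28) = 1/5236, and |x - 89/47| = |354*47 - 89*187|/(187*47) = 5/8789.
Cross-multiplying, 1*8789 = 8789 < 26180 = 5*5236, so 1/5236 is smaller: the convergent 53/28 is closer to x than 89/47.

53/28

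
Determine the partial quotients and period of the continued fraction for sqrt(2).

[1; (2)]

Write x_i = (sqrt(2) + m_i)/d_i with (m_0, d_0) = (0, 1). a_0 = floor(sqrt(2)) = 1, since 1^2 = 1 <= 2 < 4 = 2^2.
Iterate m_{i+1} = d_i*a_i - m_i, d_{i+1} = (2 - m_{i+1}^2)/d_i, a_{i+1} = floor((a_0 + m_{i+1})/d_{i+1}):
  m_1 = 1*1 - 0 = 1, d_1 = (2 - 1^2)/1 = 1/1 = 1, a_1 = floor((1 + 1)/1) = 2.
  m_2 = 1*2 - 1 = 1, d_2 = (2 - 1^2)/1 = 1/1 = 1: (m_2, d_2) = (m_1, d_1) = (1, 1), so from here the quotient a_1 repeats; the period length is 1.
Hence the expansion of sqrt(2) is a_0 = 1 followed by the repeating block 2 (period 1).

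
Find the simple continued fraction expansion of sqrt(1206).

[34; (1, 2, 1, 2, 34, 2, 1, 2, 1, 68)]

Write x_i = (sqrt(1206) + m_i)/d_i with (m_0, d_0) = (0, 1). a_0 = floor(sqrt(1206)) = 34, since 34^2 = 1156 <= 1206 < 1225 = 35^2.
Iterate m_{i+1} = d_i*a_i - m_i, d_{i+1} = (1206 - m_{i+1}^2)/d_i, a_{i+1} = floor((a_0 + m_{i+1})/d_{i+1}):
  m_1 = 1*34 - 0 = 34, d_1 = (1206 - 34^2)/1 = 50/1 = 50, a_1 = floor((34 + 34)/50) = 1.
  m_2 = 50*1 - 34 = 16, d_2 = (1206 - 16^2)/50 = 950/50 = 19, a_2 = floor((34 + 16)/19) = 2.
  m_3 = 19*2 - 16 = 22, d_3 = (1206 - 22^2)/19 = 722/19 = 38, a_3 = floor((34 + 22)/38) = 1.
  m_4 = 38*1 - 22 = 16, d_4 = (1206 - 16^2)/38 = 950/38 = 25, a_4 = floor((34 + 16)/25) = 2.
  m_5 = 25*2 - 16 = 34, d_5 = (1206 - 34^2)/25 = 50/25 = 2, a_5 = floor((34 + 34)/2) = 34.
  m_6 = 2*34 - 34 = 34, d_6 = (1206 - 34^2)/2 = 50/2 = 25, a_6 = floor((34 + 34)/25) = 2.
  m_7 = 25*2 - 34 = 16, d_7 = (1206 - 16^2)/25 = 950/25 = 38, a_7 = floor((34 + 16)/38) = 1.
  m_8 = 38*1 - 16 = 22, d_8 = (1206 - 22^2)/38 = 722/38 = 19, a_8 = floor((34 + 22)/19) = 2.
  m_9 = 19*2 - 22 = 16, d_9 = (1206 - 16^2)/19 = 950/19 = 50, a_9 = floor((34 + 16)/50) = 1.
  m_10 = 50*1 - 16 = 34, d_10 = (1206 - 34^2)/50 = 50/50 = 1, a_10 = floor((34 + 34)/1) = 68.
  m_11 = 1*68 - 34 = 34, d_11 = (1206 - 34^2)/1 = 50/1 = 50: (m_11, d_11) = (m_1, d_1) = (34, 50), so from here the quotients repeat a_1, ..., a_10; the period length is 10.
Hence the expansion of sqrt(1206) is a_0 = 34 followed by the repeating block 1, 2, 1, 2, 34, 2, 1, 2, 1, 68 (period 10).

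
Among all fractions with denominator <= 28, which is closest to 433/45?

77/8

Expand x = 433/45 as a continued fraction with the Euclidean algorithm:
  433 = 9*45 + 28, so a_0 = 9.
  45 = 1*28 + 17, so a_1 = 1.
  28 = 1*17 + 11, so a_2 = 1.
  17 = 1*11 + 6, so a_3 = 1.
  11 = 1*6 + 5, so a_4 = 1.
  6 = 1*5 + 1, so a_5 = 1.
  5 = 5*1 + 0, so a_6 = 5.
so x = [9; 1, 1, 1, 1, 1, 5].
Convergents (p_i = a_i*p_{i-1} + p_{i-2}, q_i = a_i*q_{i-1} + q_{i-2} with p_{-2}=0, p_{-1}=1, q_{-2}=1, q_{-1}=0), until the denominator exceeds 28:
  i=0: a_0=9, p_0 = 9*1 + 0 = 9, q_0 = 9*0 + 1 = 1.
  i=1: a_1=1, p_1 = 1*9 + 1 = 10, q_1 = 1*1 + 0 = 1.
  i=2: a_2=1, p_2 = 1*10 + 9 = 19, q_2 = 1*1 + 1 = 2.
  i=3: a_3=1, p_3 = 1*19 + 10 = 29, q_3 = 1*2 + 1 = 3.
  i=4: a_4=1, p_4 = 1*29 + 19 = 48, q_4 = 1*3 + 2 = 5.
  i=5: a_5=1, p_5 = 1*48 + 29 = 77, q_5 = 1*5 + 3 = 8.
  i=6: a_6=5, p_6 = 5*77 + 48 = 433, q_6 = 5*8 + 5 = 45.
q_6 = 45 > 28, so the last convergent with denominator <= 28 is p_5/q_5 = 77/8.
The closest fraction with denominator <= 28 is either p_5/q_5 or the intermediate fraction (k*p_5 + p_4)/(k*q_5 + q_4) with the largest k >= 1 whose denominator stays <= 28; these approach x as k grows, and every other convergent or intermediate fraction in range is farther away.
Largest k: floor((28 - q_4)/q_5) = floor((28 - 5)/8) = 2.
That gives (2*77 + 48)/(2*8 + 5) = 202/21.
Compare the errors: |x - 77/8| = |433*8 - 77*45|/(45*8) = 1/360, and |x - 202/21| = |433*21 - 202*45|/(45*21) = 3/945.
Cross-multiplying, 1*945 = 945 < 1080 = 3*360, so 1/360 is smaller: the convergent 77/8 is closer to x than 202/21.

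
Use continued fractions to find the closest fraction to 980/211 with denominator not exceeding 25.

Expand x = 980/211 as a continued fraction with the Euclidean algorithm:
  980 = 4*211 + 136, so a_0 = 4.
  211 = 1*136 + 75, so a_1 = 1.
  136 = 1*75 + 61, so a_2 = 1.
  75 = 1*61 + 14, so a_3 = 1.
  61 = 4*14 + 5, so a_4 = 4.
  14 = 2*5 + 4, so a_5 = 2.
  5 = 1*4 + 1, so a_6 = 1.
  4 = 4*1 + 0, so a_7 = 4.
so x = [4; 1, 1, 1, 4, 2, 1, 4].
Convergents (p_i = a_i*p_{i-1} + p_{i-2}, q_i = a_i*q_{i-1} + q_{i-2} with p_{-2}=0, p_{-1}=1, q_{-2}=1, q_{-1}=0), until the denominator exceeds 25:
  i=0: a_0=4, p_0 = 4*1 + 0 = 4, q_0 = 4*0 + 1 = 1.
  i=1: a_1=1, p_1 = 1*4 + 1 = 5, q_1 = 1*1 + 0 = 1.
  i=2: a_2=1, p_2 = 1*5 + 4 = 9, q_2 = 1*1 + 1 = 2.
  i=3: a_3=1, p_3 = 1*9 + 5 = 14, q_3 = 1*2 + 1 = 3.
  i=4: a_4=4, p_4 = 4*14 + 9 = 65, q_4 = 4*3 + 2 = 14.
  i=5: a_5=2, p_5 = 2*65 + 14 = 144, q_5 = 2*14 + 3 = 31.
q_5 = 31 > 25, so the last convergent with denominator <= 25 is p_4/q_4 = 65/14.
The closest fraction with denominator <= 25 is either p_4/q_4 or the intermediate fraction (k*p_4 + p_3)/(k*q_4 + q_3) with the largest k >= 1 whose denominator stays <= 25; these approach x as k grows, and every other convergent or intermediate fraction in range is farther away.
Largest k: floor((25 - q_3)/q_4) = floor((25 - 3)/14) = 1.
That gives (1*65 + 14)/(1*14 + 3) = 79/17.
Compare the errors: |x - 65/14| = |980*14 - 65*211|/(211*14) = 5/2954, and |x - 79/17| = |980*17 - 79*211|/(211*17) = 9/3587.
Cross-multiplying, 5*3587 = 17935 < 26586 = 9*2954, so 5/2954 is smaller: the convergent 65/14 is closer to x than 79/17.

65/14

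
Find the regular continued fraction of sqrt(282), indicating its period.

Write x_i = (sqrt(282) + m_i)/d_i with (m_0, d_0) = (0, 1). a_0 = floor(sqrt(282)) = 16, since 16^2 = 256 <= 282 < 289 = 17^2.
Iterate m_{i+1} = d_i*a_i - m_i, d_{i+1} = (282 - m_{i+1}^2)/d_i, a_{i+1} = floor((a_0 + m_{i+1})/d_{i+1}):
  m_1 = 1*16 - 0 = 16, d_1 = (282 - 16^2)/1 = 26/1 = 26, a_1 = floor((16 + 16)/26) = 1.
  m_2 = 26*1 - 16 = 10, d_2 = (282 - 10^2)/26 = 182/26 = 7, a_2 = floor((16 + 10)/7) = 3.
  m_3 = 7*3 - 10 = 11, d_3 = (282 - 11^2)/7 = 161/7 = 23, a_3 = floor((16 + 11)/23) = 1.
  m_4 = 23*1 - 11 = 12, d_4 = (282 - 12^2)/23 = 138/23 = 6, a_4 = floor((16 + 12)/6) = 4.
  m_5 = 6*4 - 12 = 12, d_5 = (282 - 12^2)/6 = 138/6 = 23, a_5 = floor((16 + 12)/23) = 1.
  m_6 = 23*1 - 12 = 11, d_6 = (282 - 11^2)/23 = 161/23 = 7, a_6 = floor((16 + 11)/7) = 3.
  m_7 = 7*3 - 11 = 10, d_7 = (282 - 10^2)/7 = 182/7 = 26, a_7 = floor((16 + 10)/26) = 1.
  m_8 = 26*1 - 10 = 16, d_8 = (282 - 16^2)/26 = 26/26 = 1, a_8 = floor((16 + 16)/1) = 32.
  m_9 = 1*32 - 16 = 16, d_9 = (282 - 16^2)/1 = 26/1 = 26: (m_9, d_9) = (m_1, d_1) = (16, 26), so from here the quotients repeat a_1, ..., a_8; the period length is 8.
Hence the expansion of sqrt(282) is a_0 = 16 followed by the repeating block 1, 3, 1, 4, 1, 3, 1, 32 (period 8).

[16; (1, 3, 1, 4, 1, 3, 1, 32)]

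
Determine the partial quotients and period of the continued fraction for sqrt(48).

[6; (1, 12)]

Write x_i = (sqrt(48) + m_i)/d_i with (m_0, d_0) = (0, 1). a_0 = floor(sqrt(48)) = 6, since 6^2 = 36 <= 48 < 49 = 7^2.
Iterate m_{i+1} = d_i*a_i - m_i, d_{i+1} = (48 - m_{i+1}^2)/d_i, a_{i+1} = floor((a_0 + m_{i+1})/d_{i+1}):
  m_1 = 1*6 - 0 = 6, d_1 = (48 - 6^2)/1 = 12/1 = 12, a_1 = floor((6 + 6)/12) = 1.
  m_2 = 12*1 - 6 = 6, d_2 = (48 - 6^2)/12 = 12/12 = 1, a_2 = floor((6 + 6)/1) = 12.
  m_3 = 1*12 - 6 = 6, d_3 = (48 - 6^2)/1 = 12/1 = 12: (m_3, d_3) = (m_1, d_1) = (6, 12), so from here the quotients repeat a_1, a_2; the period length is 2.
Hence the expansion of sqrt(48) is a_0 = 6 followed by the repeating block 1, 12 (period 2).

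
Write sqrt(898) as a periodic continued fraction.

Write x_i = (sqrt(898) + m_i)/d_i with (m_0, d_0) = (0, 1). a_0 = floor(sqrt(898)) = 29, since 29^2 = 841 <= 898 < 900 = 30^2.
Iterate m_{i+1} = d_i*a_i - m_i, d_{i+1} = (898 - m_{i+1}^2)/d_i, a_{i+1} = floor((a_0 + m_{i+1})/d_{i+1}):
  m_1 = 1*29 - 0 = 29, d_1 = (898 - 29^2)/1 = 57/1 = 57, a_1 = floor((29 + 29)/57) = 1.
  m_2 = 57*1 - 29 = 28, d_2 = (898 - 28^2)/57 = 114/57 = 2, a_2 = floor((29 + 28)/2) = 28.
  m_3 = 2*28 - 28 = 28, d_3 = (898 - 28^2)/2 = 114/2 = 57, a_3 = floor((29 + 28)/57) = 1.
  m_4 = 57*1 - 28 = 29, d_4 = (898 - 29^2)/57 = 57/57 = 1, a_4 = floor((29 + 29)/1) = 58.
  m_5 = 1*58 - 29 = 29, d_5 = (898 - 29^2)/1 = 57/1 = 57: (m_5, d_5) = (m_1, d_1) = (29, 57), so from here the quotients repeat a_1, ..., a_4; the period length is 4.
Hence the expansion of sqrt(898) is a_0 = 29 followed by the repeating block 1, 28, 1, 58 (period 4).

[29; (1, 28, 1, 58)]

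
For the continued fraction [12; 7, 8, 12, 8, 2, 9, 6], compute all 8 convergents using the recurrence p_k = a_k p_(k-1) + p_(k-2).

12/1, 85/7, 692/57, 8389/691, 67804/5585, 143997/11861, 1363777/112334, 8326659/685865

Using the convergent recurrence p_i = a_i*p_{i-1} + p_{i-2}, q_i = a_i*q_{i-1} + q_{i-2} with p_{-2}=0, p_{-1}=1, q_{-2}=1, q_{-1}=0:
  i=0: a_0=12, p_0 = 12*1 + 0 = 12, q_0 = 12*0 + 1 = 1.
  i=1: a_1=7, p_1 = 7*12 + 1 = 85, q_1 = 7*1 + 0 = 7.
  i=2: a_2=8, p_2 = 8*85 + 12 = 692, q_2 = 8*7 + 1 = 57.
  i=3: a_3=12, p_3 = 12*692 + 85 = 8389, q_3 = 12*57 + 7 = 691.
  i=4: a_4=8, p_4 = 8*8389 + 692 = 67804, q_4 = 8*691 + 57 = 5585.
  i=5: a_5=2, p_5 = 2*67804 + 8389 = 143997, q_5 = 2*5585 + 691 = 11861.
  i=6: a_6=9, p_6 = 9*143997 + 67804 = 1363777, q_6 = 9*11861 + 5585 = 112334.
  i=7: a_7=6, p_7 = 6*1363777 + 143997 = 8326659, q_7 = 6*112334 + 11861 = 685865.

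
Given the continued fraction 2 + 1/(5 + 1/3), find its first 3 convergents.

2/1, 11/5, 35/16

Using the convergent recurrence p_i = a_i*p_{i-1} + p_{i-2}, q_i = a_i*q_{i-1} + q_{i-2} with p_{-2}=0, p_{-1}=1, q_{-2}=1, q_{-1}=0:
  i=0: a_0=2, p_0 = 2*1 + 0 = 2, q_0 = 2*0 + 1 = 1.
  i=1: a_1=5, p_1 = 5*2 + 1 = 11, q_1 = 5*1 + 0 = 5.
  i=2: a_2=3, p_2 = 3*11 + 2 = 35, q_2 = 3*5 + 1 = 16.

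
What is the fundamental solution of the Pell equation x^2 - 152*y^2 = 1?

(x, y) = (37, 3)

First expand sqrt(152) as a continued fraction. With x_i = (sqrt(152) + m_i)/d_i and (m_0, d_0) = (0, 1): a_0 = floor(sqrt(152)) = 12, since 12^2 = 144 <= 152 < 169 = 13^2.
Iterate m_{i+1} = d_i*a_i - m_i, d_{i+1} = (152 - m_{i+1}^2)/d_i, a_{i+1} = floor((a_0 + m_{i+1})/d_{i+1}):
  m_1 = 1*12 - 0 = 12, d_1 = (152 - 12^2)/1 = 8/1 = 8, a_1 = floor((12 + 12)/8) = 3.
  m_2 = 8*3 - 12 = 12, d_2 = (152 - 12^2)/8 = 8/8 = 1, a_2 = floor((12 + 12)/1) = 24.
  m_3 = 1*24 - 12 = 12, d_3 = (152 - 12^2)/1 = 8/1 = 8: (m_3, d_3) = (m_1, d_1) = (12, 8), so from here the quotients repeat a_1, a_2; the period length is 2.
So sqrt(152) = [12; (3, 24)] with period length k = 2.
k is even, so the fundamental solution of x^2 - 152y^2 = 1 is (p_{k-1}, q_{k-1}) = (p_1, q_1); compute convergents through index 1.
Convergents (p_i = a_i*p_{i-1} + p_{i-2}, q_i = a_i*q_{i-1} + q_{i-2} with p_{-2}=0, p_{-1}=1, q_{-2}=1, q_{-1}=0):
  i=0: a_0=12, p_0 = 12*1 + 0 = 12, q_0 = 12*0 + 1 = 1.
  i=1: a_1=3, p_1 = 3*12 + 1 = 37, q_1 = 3*1 + 0 = 3.
Check: 37^2 - 152*3^2 = 1369 - 1368 = 1, so (x, y) = (37, 3) solves the equation, and by the theorem it is the least positive solution.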